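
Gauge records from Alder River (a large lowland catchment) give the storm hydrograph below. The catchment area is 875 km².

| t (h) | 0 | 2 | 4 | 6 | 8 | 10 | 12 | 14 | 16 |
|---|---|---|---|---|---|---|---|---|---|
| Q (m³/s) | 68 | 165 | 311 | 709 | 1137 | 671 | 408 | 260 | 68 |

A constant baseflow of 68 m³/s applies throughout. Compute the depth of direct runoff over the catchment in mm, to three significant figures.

Direct runoff: 0.0, 97.0, 243.0, 641.0, 1069.0, 603.0, 340.0, 192.0, 0.0 m³/s; ΣQ_DR = 3185 m³/s.
V = ΣQ_DR · Δt = 3185 × 7200 s = 2.293 × 10^7 m³.
Over A = 875 km², depth = V / A = 26.2 mm.

d ≈ 26.2 mm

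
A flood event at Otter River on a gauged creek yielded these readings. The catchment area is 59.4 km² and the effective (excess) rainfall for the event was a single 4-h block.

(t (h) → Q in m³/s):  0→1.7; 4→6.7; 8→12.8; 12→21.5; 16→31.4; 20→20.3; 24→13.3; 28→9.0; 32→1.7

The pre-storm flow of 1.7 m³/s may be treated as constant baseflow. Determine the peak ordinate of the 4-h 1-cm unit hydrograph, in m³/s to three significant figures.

U_p ≈ 11.9 m³/s

Direct runoff: 0.0, 5.0, 11.1, 19.8, 29.7, 18.6, 11.6, 7.3, 0.0 m³/s; ΣQ_DR = 103.1 m³/s, peak = 29.7 m³/s.
Runoff depth d = ΣQ_DR·Δt / A = 103.1 × 14400 / (59.4 km²) = 24.99 mm.
The 1-cm UH is the DRH scaled by (10 mm)/d, so U_p = 29.7 × 10/24.99 = 11.9 m³/s.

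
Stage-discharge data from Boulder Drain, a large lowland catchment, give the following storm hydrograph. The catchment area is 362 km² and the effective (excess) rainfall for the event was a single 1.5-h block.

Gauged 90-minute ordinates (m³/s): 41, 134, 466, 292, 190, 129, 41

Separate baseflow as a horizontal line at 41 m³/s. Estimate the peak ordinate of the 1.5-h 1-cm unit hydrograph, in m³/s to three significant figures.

U_p ≈ 283 m³/s

Direct runoff: 0.0, 93.0, 425.0, 251.0, 149.0, 88.0, 0.0 m³/s; ΣQ_DR = 1006 m³/s, peak = 425.0 m³/s.
Runoff depth d = ΣQ_DR·Δt / A = 1006 × 5400 / (362 km²) = 15.01 mm.
The 1-cm UH is the DRH scaled by (10 mm)/d, so U_p = 425.0 × 10/15.01 = 283 m³/s.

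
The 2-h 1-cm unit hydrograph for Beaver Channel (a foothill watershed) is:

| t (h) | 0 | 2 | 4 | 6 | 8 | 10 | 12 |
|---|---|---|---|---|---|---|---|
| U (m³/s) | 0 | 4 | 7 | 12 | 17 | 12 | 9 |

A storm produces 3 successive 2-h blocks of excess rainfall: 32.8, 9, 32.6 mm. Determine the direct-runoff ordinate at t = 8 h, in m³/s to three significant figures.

Q ≈ 89.4 m³/s

By discrete convolution, Q_j = Σ (P_i / 10 mm) · U_{j−i}.
At t = 8 h (j=4): Q = (32.8/10)·17 + (9/10)·12 + (32.6/10)·7 = 89.4 m³/s.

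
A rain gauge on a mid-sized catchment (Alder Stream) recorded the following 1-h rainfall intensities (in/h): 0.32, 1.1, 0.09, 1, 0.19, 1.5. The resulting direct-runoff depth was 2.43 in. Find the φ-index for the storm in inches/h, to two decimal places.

Only the 3 blocks with intensity above φ contribute runoff: 1.1, 1, 1.5 in/h.
Σ(I−φ)·Δt = d  ⇒  (1.1+1+1.5 − 3φ)·1 = 2.43
φ = (3.600 − 2.43/1) / 3 = 0.39 in/h.

φ ≈ 0.39 in/h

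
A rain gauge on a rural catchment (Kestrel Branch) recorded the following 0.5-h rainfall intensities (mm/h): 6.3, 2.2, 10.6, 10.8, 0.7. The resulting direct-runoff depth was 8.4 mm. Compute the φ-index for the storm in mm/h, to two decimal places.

φ ≈ 3.63 mm/h

Only the 3 blocks with intensity above φ contribute runoff: 6.3, 10.6, 10.8 mm/h.
Σ(I−φ)·Δt = d  ⇒  (6.3+10.6+10.8 − 3φ)·0.5 = 8.4
φ = (27.70 − 8.4/0.5) / 3 = 3.63 mm/h.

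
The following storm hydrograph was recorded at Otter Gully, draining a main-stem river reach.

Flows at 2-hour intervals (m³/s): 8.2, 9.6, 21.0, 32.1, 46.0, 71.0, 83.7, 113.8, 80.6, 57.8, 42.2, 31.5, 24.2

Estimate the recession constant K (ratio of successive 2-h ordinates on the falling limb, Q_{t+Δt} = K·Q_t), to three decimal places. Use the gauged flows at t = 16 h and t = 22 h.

Using the recession-limb readings at t = 16 h and t = 22 h: Q falls from 80.6 to 31.5 m³/s over 3 intervals.
K = (Q₂/Q₁)^(1/3) = (31.5/80.6)^(1/3) = 0.731.

K ≈ 0.731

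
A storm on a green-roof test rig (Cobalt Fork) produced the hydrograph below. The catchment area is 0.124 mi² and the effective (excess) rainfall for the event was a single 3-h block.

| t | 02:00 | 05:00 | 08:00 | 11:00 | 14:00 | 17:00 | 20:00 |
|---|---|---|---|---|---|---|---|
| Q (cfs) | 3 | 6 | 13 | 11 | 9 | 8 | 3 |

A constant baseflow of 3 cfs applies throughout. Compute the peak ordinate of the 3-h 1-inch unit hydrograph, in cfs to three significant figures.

Direct runoff: 0.0, 3.0, 10.0, 8.0, 6.0, 5.0, 0.0 cfs; ΣQ_DR = 32.00 cfs, peak = 10.0 cfs.
Runoff depth d = ΣQ_DR·Δt / A = 32.00 × 10800 / (0.124 mi²) = 1.200 in.
The 1-inch UH is the DRH scaled by (1 in)/d, so U_p = 10.0 × 1/1.200 = 8.34 cfs.

U_p ≈ 8.34 cfs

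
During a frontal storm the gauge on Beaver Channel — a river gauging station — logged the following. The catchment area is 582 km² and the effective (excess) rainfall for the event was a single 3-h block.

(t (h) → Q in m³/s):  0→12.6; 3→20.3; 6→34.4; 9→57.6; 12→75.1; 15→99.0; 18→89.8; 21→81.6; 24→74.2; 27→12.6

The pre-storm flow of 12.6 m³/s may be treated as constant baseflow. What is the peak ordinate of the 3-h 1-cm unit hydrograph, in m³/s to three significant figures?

Direct runoff: 0.0, 7.7, 21.8, 45.0, 62.5, 86.4, 77.2, 69.0, 61.6, 0.0 m³/s; ΣQ_DR = 431.2 m³/s, peak = 86.4 m³/s.
Runoff depth d = ΣQ_DR·Δt / A = 431.2 × 10800 / (582 km²) = 8.002 mm.
The 1-cm UH is the DRH scaled by (10 mm)/d, so U_p = 86.4 × 10/8.002 = 108 m³/s.

U_p ≈ 108 m³/s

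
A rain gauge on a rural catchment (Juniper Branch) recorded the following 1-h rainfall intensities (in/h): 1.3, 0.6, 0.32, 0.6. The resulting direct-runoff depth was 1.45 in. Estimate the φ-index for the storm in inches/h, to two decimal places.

Only the 3 blocks with intensity above φ contribute runoff: 1.3, 0.6, 0.6 in/h.
Σ(I−φ)·Δt = d  ⇒  (1.3+0.6+0.6 − 3φ)·1 = 1.45
φ = (2.500 − 1.45/1) / 3 = 0.35 in/h.

φ ≈ 0.35 in/h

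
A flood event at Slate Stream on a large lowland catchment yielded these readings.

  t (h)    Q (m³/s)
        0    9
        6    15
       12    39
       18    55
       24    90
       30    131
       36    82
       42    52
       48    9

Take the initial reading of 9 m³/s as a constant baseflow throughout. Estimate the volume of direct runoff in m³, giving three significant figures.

Direct-runoff ordinates (Q − Q_b): 0.0, 6.0, 30.0, 46.0, 81.0, 122.0, 73.0, 43.0, 0.0 m³/s.
ΣQ_DR = 401.0 m³/s.
With Δt = 6 h = 21600 s, V = ΣQ_DR · Δt = 401.0 × 21600 = 8.66 × 10^6 m³.

V ≈ 8.66 × 10^6 m³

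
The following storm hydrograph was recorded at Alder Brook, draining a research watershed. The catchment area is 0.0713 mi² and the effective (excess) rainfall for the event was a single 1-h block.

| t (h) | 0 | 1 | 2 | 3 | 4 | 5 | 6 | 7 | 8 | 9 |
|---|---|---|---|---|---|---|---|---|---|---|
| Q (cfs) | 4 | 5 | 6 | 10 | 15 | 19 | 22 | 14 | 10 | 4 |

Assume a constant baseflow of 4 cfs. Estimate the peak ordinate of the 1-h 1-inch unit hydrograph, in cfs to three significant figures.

Direct runoff: 0.0, 1.0, 2.0, 6.0, 11.0, 15.0, 18.0, 10.0, 6.0, 0.0 cfs; ΣQ_DR = 69.00 cfs, peak = 18.0 cfs.
Runoff depth d = ΣQ_DR·Δt / A = 69.00 × 3600 / (0.0713 mi²) = 1.500 in.
The 1-inch UH is the DRH scaled by (1 in)/d, so U_p = 18.0 × 1/1.500 = 12.0 cfs.

U_p ≈ 12.0 cfs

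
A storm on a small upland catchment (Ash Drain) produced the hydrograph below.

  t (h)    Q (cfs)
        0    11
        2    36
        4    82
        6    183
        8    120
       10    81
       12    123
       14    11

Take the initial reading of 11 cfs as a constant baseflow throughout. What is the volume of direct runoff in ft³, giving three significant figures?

V ≈ 4.02 × 10^6 ft³

Direct-runoff ordinates (Q − Q_b): 0.0, 25.0, 71.0, 172.0, 109.0, 70.0, 112.0, 0.0 cfs.
ΣQ_DR = 559.0 cfs.
With Δt = 2 h = 7200 s, V = ΣQ_DR · Δt = 559.0 × 7200 = 4.02 × 10^6 ft³.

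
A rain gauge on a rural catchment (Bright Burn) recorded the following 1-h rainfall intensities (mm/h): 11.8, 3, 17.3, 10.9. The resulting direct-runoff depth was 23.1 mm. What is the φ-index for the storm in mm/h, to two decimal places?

φ ≈ 5.63 mm/h

Only the 3 blocks with intensity above φ contribute runoff: 11.8, 17.3, 10.9 mm/h.
Σ(I−φ)·Δt = d  ⇒  (11.8+17.3+10.9 − 3φ)·1 = 23.1
φ = (40.00 − 23.1/1) / 3 = 5.63 mm/h.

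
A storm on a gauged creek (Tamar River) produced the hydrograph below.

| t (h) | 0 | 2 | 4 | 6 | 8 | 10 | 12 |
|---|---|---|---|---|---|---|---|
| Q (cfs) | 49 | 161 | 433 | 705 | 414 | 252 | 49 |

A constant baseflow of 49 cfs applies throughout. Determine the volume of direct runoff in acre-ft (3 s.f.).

Direct-runoff ordinates (Q − Q_b): 0.0, 112.0, 384.0, 656.0, 365.0, 203.0, 0.0 cfs.
ΣQ_DR = 1720 cfs.
With Δt = 2 h = 7200 s, V = ΣQ_DR · Δt = 1720 × 7200 = 1.24 × 10^7 ft³ = 284 acre-ft.

V ≈ 284 acre-ft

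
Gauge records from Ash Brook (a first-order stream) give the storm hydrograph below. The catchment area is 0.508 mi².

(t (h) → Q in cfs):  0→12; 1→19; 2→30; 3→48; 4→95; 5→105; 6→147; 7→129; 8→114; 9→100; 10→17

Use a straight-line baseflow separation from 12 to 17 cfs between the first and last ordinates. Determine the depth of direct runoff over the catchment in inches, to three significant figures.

Direct runoff: 0.00, 6.50, 17.00, 34.50, 81.00, 90.50, 132.00, 113.50, 98.00, 83.50, 0.00 cfs; ΣQ_DR = 656.5 cfs.
V = ΣQ_DR · Δt = 656.5 × 3600 s = 2.363 × 10^6 ft³.
Over A = 0.508 mi², depth = V / A = 2.00 in.

d ≈ 2.00 in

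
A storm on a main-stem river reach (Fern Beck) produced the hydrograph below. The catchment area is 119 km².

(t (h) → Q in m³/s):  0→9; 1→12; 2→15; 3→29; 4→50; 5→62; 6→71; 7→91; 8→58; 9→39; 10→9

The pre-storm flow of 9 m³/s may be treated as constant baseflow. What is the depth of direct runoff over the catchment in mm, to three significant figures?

Direct runoff: 0.0, 3.0, 6.0, 20.0, 41.0, 53.0, 62.0, 82.0, 49.0, 30.0, 0.0 m³/s; ΣQ_DR = 346.0 m³/s.
V = ΣQ_DR · Δt = 346.0 × 3600 s = 1.246 × 10^6 m³.
Over A = 119 km², depth = V / A = 10.5 mm.

d ≈ 10.5 mm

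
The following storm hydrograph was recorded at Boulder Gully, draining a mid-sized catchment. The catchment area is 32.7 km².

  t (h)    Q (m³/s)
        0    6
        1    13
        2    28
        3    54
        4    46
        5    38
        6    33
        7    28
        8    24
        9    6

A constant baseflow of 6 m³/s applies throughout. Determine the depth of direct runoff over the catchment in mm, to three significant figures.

Direct runoff: 0.0, 7.0, 22.0, 48.0, 40.0, 32.0, 27.0, 22.0, 18.0, 0.0 m³/s; ΣQ_DR = 216.0 m³/s.
V = ΣQ_DR · Δt = 216.0 × 3600 s = 7.776 × 10^5 m³.
Over A = 32.7 km², depth = V / A = 23.8 mm.

d ≈ 23.8 mm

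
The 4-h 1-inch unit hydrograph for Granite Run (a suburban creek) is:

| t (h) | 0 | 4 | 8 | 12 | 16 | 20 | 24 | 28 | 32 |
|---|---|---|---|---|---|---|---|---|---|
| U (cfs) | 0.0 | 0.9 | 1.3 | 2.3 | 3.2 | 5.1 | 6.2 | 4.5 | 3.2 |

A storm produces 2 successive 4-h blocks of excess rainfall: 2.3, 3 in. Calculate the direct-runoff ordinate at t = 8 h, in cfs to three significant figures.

Q ≈ 5.69 cfs

By discrete convolution, Q_j = Σ (P_i / 1 in) · U_{j−i}.
At t = 8 h (j=2): Q = (2.3/1)·1.3 + (3/1)·0.9 = 5.69 cfs.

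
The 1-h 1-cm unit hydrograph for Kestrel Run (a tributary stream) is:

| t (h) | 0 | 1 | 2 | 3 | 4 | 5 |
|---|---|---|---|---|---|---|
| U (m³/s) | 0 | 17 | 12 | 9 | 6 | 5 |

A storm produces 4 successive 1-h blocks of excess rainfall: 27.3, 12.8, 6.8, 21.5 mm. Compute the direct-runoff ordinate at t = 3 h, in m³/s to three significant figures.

Q ≈ 51.5 m³/s

By discrete convolution, Q_j = Σ (P_i / 10 mm) · U_{j−i}.
At t = 3 h (j=3): Q = (27.3/10)·9 + (12.8/10)·12 + (6.8/10)·17 + (21.5/10)·0 = 51.5 m³/s.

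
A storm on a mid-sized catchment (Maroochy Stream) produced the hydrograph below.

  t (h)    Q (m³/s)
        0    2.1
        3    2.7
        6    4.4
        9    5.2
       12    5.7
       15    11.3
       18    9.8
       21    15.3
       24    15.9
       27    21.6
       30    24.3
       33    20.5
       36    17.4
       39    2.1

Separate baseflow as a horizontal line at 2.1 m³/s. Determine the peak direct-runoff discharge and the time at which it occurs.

Subtracting baseflow gives direct-runoff ordinates: 0.0, 0.6, 2.3, 3.1, 3.6, 9.2, 7.7, 13.2, 13.8, 19.5, 22.2, 18.4, 15.3, 0.0 m³/s.
The maximum is 22.2 m³/s, occurring at the reading for t = 30 h.

Q_p = 22.2 m³/s at t = 30 h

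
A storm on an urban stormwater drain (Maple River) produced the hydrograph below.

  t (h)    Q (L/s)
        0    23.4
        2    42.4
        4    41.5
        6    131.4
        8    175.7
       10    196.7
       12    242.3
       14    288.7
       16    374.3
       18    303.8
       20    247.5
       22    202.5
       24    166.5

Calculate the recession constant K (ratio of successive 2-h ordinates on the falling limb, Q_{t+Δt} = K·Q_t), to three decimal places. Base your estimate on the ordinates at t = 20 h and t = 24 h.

Using the recession-limb readings at t = 20 h and t = 24 h: Q falls from 247.5 to 166.5 L/s over 2 intervals.
K = (Q₂/Q₁)^(1/2) = (166.5/247.5)^(1/2) = 0.820.

K ≈ 0.820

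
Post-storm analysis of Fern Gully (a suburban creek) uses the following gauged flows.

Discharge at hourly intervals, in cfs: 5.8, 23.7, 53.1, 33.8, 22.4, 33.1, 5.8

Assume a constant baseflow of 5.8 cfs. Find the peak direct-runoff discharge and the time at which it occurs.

Subtracting baseflow gives direct-runoff ordinates: 0.0, 17.9, 47.3, 28.0, 16.6, 27.3, 0.0 cfs.
The maximum is 47.3 cfs, occurring at the reading for t = 2 h.

Q_p = 47.3 cfs at t = 2 h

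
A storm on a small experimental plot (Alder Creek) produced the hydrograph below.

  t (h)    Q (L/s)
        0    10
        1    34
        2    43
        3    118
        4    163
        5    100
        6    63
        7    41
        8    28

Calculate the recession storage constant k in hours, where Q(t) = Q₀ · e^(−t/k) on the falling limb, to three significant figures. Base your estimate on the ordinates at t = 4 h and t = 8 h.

k ≈ 2.27 h

On the falling limb, Q drops from 163 to 28 L/s between t = 4 h and t = 8 h (Δt = 4 h).
k = −Δt / ln(Q₂/Q₁) = −4 / ln(28/163) = 2.27 h.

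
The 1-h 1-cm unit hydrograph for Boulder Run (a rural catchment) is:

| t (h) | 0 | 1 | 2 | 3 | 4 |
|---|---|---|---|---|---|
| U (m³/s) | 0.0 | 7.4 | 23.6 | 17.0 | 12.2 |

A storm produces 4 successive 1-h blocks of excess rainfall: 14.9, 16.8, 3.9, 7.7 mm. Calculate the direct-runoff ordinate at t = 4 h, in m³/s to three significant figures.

By discrete convolution, Q_j = Σ (P_i / 10 mm) · U_{j−i}.
At t = 4 h (j=4): Q = (14.9/10)·12.2 + (16.8/10)·17.0 + (3.9/10)·23.6 + (7.7/10)·7.4 = 61.6 m³/s.

Q ≈ 61.6 m³/s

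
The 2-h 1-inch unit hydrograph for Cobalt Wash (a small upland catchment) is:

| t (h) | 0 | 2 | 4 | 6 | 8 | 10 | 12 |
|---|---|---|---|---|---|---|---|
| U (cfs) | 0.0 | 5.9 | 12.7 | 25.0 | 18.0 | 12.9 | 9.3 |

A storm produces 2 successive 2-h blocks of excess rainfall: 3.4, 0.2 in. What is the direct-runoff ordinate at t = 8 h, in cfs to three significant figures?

By discrete convolution, Q_j = Σ (P_i / 1 in) · U_{j−i}.
At t = 8 h (j=4): Q = (3.4/1)·18.0 + (0.2/1)·25.0 = 66.2 cfs.

Q ≈ 66.2 cfs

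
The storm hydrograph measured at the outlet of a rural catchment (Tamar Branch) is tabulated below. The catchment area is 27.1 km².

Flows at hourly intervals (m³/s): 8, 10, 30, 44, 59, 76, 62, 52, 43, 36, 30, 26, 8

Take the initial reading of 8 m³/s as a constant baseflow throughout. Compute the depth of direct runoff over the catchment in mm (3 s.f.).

d ≈ 50.5 mm

Direct runoff: 0.0, 2.0, 22.0, 36.0, 51.0, 68.0, 54.0, 44.0, 35.0, 28.0, 22.0, 18.0, 0.0 m³/s; ΣQ_DR = 380.0 m³/s.
V = ΣQ_DR · Δt = 380.0 × 3600 s = 1.368 × 10^6 m³.
Over A = 27.1 km², depth = V / A = 50.5 mm.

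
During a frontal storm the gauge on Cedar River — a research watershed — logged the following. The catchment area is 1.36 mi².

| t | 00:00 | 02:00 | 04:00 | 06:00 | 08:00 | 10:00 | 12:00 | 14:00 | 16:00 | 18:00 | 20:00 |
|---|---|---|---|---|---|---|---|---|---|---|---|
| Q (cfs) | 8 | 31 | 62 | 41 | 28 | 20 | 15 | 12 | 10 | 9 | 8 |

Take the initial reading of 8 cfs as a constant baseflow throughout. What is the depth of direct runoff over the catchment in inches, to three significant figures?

d ≈ 0.355 in

Direct runoff: 0.0, 23.0, 54.0, 33.0, 20.0, 12.0, 7.0, 4.0, 2.0, 1.0, 0.0 cfs; ΣQ_DR = 156.0 cfs.
V = ΣQ_DR · Δt = 156.0 × 7200 s = 1.123 × 10^6 ft³.
Over A = 1.36 mi², depth = V / A = 0.355 in.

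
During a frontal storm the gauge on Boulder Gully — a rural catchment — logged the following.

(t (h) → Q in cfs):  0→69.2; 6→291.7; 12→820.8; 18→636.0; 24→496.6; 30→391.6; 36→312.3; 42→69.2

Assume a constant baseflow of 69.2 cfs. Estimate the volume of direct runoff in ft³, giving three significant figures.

V ≈ 5.47 × 10^7 ft³

Direct-runoff ordinates (Q − Q_b): 0.0, 222.5, 751.6, 566.8, 427.4, 322.4, 243.1, 0.0 cfs.
ΣQ_DR = 2534 cfs.
With Δt = 6 h = 21600 s, V = ΣQ_DR · Δt = 2534 × 21600 = 5.47 × 10^7 ft³.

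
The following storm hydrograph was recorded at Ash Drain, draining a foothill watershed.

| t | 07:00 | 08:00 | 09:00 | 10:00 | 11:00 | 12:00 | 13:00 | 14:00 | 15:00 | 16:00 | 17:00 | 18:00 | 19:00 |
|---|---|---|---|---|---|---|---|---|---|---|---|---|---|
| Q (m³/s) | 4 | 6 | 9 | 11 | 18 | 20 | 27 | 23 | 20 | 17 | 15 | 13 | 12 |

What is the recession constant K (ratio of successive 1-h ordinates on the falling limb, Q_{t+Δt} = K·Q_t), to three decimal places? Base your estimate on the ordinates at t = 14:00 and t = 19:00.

Using the recession-limb readings at t = 14:00 and t = 19:00: Q falls from 23 to 12 m³/s over 5 intervals.
K = (Q₂/Q₁)^(1/5) = (12/23)^(1/5) = 0.878.

K ≈ 0.878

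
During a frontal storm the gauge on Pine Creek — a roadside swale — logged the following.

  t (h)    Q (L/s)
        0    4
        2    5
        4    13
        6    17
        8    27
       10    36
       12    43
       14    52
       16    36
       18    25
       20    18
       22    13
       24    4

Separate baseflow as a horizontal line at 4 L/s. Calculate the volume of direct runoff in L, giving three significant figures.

V ≈ 1.74 × 10^6 L

Direct-runoff ordinates (Q − Q_b): 0.0, 1.0, 9.0, 13.0, 23.0, 32.0, 39.0, 48.0, 32.0, 21.0, 14.0, 9.0, 0.0 L/s.
ΣQ_DR = 241.0 L/s.
With Δt = 2 h = 7200 s, V = ΣQ_DR · Δt = 241.0 × 7200 = 1.74 × 10^6 L.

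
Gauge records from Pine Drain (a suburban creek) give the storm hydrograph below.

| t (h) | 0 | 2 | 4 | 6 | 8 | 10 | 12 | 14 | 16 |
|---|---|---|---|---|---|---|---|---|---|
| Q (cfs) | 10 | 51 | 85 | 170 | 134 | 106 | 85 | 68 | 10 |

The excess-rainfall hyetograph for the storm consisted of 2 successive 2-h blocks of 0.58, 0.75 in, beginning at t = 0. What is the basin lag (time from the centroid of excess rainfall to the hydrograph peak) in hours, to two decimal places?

t_L ≈ 3.87 h

Centroid of excess rainfall: t_c = Σ P_i·t̄_i / ΣP_i = 2.1278 h (block centres at 1, 3 h).
Hydrograph peak occurs at t = 6 h, so basin lag t_L = 6 − 2.1278 = 3.87 h.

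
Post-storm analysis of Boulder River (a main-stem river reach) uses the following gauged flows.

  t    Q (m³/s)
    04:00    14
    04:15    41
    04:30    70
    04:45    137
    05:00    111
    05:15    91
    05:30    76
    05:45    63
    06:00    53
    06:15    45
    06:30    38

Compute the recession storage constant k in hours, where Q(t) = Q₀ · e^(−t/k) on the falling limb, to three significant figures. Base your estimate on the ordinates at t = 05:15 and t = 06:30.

k ≈ 1.43 h

On the falling limb, Q drops from 91 to 38 m³/s between t = 05:15 and t = 06:30 (Δt = 1.25 h).
k = −Δt / ln(Q₂/Q₁) = −1.25 / ln(38/91) = 1.43 h.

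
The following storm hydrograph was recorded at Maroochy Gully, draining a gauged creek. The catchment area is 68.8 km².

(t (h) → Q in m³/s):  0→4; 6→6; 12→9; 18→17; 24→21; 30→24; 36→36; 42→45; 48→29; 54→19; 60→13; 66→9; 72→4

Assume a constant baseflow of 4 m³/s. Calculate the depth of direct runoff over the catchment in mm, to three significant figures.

d ≈ 57.8 mm

Direct runoff: 0.0, 2.0, 5.0, 13.0, 17.0, 20.0, 32.0, 41.0, 25.0, 15.0, 9.0, 5.0, 0.0 m³/s; ΣQ_DR = 184.0 m³/s.
V = ΣQ_DR · Δt = 184.0 × 21600 s = 3.974 × 10^6 m³.
Over A = 68.8 km², depth = V / A = 57.8 mm.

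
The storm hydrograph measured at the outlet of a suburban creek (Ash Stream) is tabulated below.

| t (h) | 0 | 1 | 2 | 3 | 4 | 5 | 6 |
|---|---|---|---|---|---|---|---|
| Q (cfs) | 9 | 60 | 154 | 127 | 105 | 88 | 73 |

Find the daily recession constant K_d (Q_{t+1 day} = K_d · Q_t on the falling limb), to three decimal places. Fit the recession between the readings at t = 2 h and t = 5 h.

Between t = 2 h and t = 5 h the flow falls from 154 to 88 cfs over 3×1 h = 3 h.
Per-interval ratio K = (88/154)^(1/3) = 0.8298; K_d = K^(24/1) = 0.011.

K_d ≈ 0.011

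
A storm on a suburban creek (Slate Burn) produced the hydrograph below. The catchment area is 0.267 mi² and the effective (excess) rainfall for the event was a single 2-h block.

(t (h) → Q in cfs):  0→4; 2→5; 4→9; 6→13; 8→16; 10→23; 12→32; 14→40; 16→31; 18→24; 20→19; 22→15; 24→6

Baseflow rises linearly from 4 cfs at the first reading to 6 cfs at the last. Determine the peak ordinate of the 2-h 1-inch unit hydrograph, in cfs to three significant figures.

U_p ≈ 17.4 cfs

Direct runoff: 0.00, 0.83, 4.67, 8.50, 11.33, 18.17, 27.00, 34.83, 25.67, 18.50, 13.33, 9.17, 0.00 cfs; ΣQ_DR = 172.0 cfs, peak = 34.83 cfs.
Runoff depth d = ΣQ_DR·Δt / A = 172.0 × 7200 / (0.267 mi²) = 1.996 in.
The 1-inch UH is the DRH scaled by (1 in)/d, so U_p = 34.83 × 1/1.996 = 17.4 cfs.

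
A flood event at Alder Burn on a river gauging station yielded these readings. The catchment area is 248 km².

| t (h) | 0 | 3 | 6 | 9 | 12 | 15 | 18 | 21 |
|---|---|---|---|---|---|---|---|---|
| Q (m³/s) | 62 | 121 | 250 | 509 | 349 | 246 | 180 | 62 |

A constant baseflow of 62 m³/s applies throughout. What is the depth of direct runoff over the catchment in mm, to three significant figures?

Direct runoff: 0.0, 59.0, 188.0, 447.0, 287.0, 184.0, 118.0, 0.0 m³/s; ΣQ_DR = 1283 m³/s.
V = ΣQ_DR · Δt = 1283 × 10800 s = 1.386 × 10^7 m³.
Over A = 248 km², depth = V / A = 55.9 mm.

d ≈ 55.9 mm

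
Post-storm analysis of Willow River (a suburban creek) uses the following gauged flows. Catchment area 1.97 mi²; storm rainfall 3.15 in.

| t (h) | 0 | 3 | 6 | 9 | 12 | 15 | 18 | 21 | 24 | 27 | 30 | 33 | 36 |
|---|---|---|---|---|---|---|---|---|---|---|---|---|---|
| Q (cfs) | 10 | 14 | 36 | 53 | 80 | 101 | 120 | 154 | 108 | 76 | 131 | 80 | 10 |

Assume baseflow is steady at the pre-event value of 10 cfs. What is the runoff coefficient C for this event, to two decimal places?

ΣQ_DR = 843.0 cfs; V = ΣQ_DR·Δt = 9.104 × 10^6 ft³.
Runoff depth d = V / A = 1.989 in.
C = d / P = 1.989 / 3.15 = 0.63.

C ≈ 0.63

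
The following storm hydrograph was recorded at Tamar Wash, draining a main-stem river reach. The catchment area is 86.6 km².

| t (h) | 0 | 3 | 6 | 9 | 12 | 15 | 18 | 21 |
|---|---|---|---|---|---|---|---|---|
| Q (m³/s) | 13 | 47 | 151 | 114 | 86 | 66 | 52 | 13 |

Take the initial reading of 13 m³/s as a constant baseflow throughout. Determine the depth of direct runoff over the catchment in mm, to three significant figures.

d ≈ 54.6 mm

Direct runoff: 0.0, 34.0, 138.0, 101.0, 73.0, 53.0, 39.0, 0.0 m³/s; ΣQ_DR = 438.0 m³/s.
V = ΣQ_DR · Δt = 438.0 × 10800 s = 4.730 × 10^6 m³.
Over A = 86.6 km², depth = V / A = 54.6 mm.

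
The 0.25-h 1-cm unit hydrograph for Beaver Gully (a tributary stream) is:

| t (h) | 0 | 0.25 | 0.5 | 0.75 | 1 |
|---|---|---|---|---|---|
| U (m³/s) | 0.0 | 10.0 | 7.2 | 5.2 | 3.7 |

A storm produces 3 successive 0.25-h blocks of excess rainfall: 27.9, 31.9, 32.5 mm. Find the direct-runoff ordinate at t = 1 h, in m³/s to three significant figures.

By discrete convolution, Q_j = Σ (P_i / 10 mm) · U_{j−i}.
At t = 1 h (j=4): Q = (27.9/10)·3.7 + (31.9/10)·5.2 + (32.5/10)·7.2 = 50.3 m³/s.

Q ≈ 50.3 m³/s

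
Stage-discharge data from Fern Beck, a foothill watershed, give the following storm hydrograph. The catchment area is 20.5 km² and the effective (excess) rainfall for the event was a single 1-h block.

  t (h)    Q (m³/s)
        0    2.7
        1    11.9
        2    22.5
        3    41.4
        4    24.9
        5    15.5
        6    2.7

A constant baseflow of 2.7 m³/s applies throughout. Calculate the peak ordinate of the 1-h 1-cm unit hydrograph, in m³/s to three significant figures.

Direct runoff: 0.0, 9.2, 19.8, 38.7, 22.2, 12.8, 0.0 m³/s; ΣQ_DR = 102.7 m³/s, peak = 38.7 m³/s.
Runoff depth d = ΣQ_DR·Δt / A = 102.7 × 3600 / (20.5 km²) = 18.04 mm.
The 1-cm UH is the DRH scaled by (10 mm)/d, so U_p = 38.7 × 10/18.04 = 21.5 m³/s.

U_p ≈ 21.5 m³/s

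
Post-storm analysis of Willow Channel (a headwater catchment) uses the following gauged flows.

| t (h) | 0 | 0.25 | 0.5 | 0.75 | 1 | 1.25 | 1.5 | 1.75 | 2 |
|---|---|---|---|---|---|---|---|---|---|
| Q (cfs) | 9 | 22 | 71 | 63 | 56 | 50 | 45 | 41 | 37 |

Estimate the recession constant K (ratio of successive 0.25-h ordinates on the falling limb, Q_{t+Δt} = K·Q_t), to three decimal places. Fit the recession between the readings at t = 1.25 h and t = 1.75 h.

Using the recession-limb readings at t = 1.25 h and t = 1.75 h: Q falls from 50 to 41 cfs over 2 intervals.
K = (Q₂/Q₁)^(1/2) = (41/50)^(1/2) = 0.906.

K ≈ 0.906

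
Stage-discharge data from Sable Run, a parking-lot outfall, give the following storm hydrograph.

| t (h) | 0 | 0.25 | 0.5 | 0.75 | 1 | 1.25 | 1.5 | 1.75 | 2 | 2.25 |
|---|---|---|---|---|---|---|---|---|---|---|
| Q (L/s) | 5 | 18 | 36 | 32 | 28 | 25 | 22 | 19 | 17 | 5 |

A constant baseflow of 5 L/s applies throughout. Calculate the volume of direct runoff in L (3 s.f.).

V ≈ 1.41 × 10^5 L

Direct-runoff ordinates (Q − Q_b): 0.0, 13.0, 31.0, 27.0, 23.0, 20.0, 17.0, 14.0, 12.0, 0.0 L/s.
ΣQ_DR = 157.0 L/s.
With Δt = 0.25 h = 900 s, V = ΣQ_DR · Δt = 157.0 × 900 = 1.41 × 10^5 L.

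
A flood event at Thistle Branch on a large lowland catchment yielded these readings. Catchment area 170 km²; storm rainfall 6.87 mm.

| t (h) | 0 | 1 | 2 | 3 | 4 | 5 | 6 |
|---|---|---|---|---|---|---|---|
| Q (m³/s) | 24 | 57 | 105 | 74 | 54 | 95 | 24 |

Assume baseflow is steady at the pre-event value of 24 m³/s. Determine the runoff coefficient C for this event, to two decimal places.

C ≈ 0.82

ΣQ_DR = 265.0 m³/s; V = ΣQ_DR·Δt = 9.540 × 10^5 m³.
Runoff depth d = V / A = 5.612 mm.
C = d / P = 5.612 / 6.87 = 0.82.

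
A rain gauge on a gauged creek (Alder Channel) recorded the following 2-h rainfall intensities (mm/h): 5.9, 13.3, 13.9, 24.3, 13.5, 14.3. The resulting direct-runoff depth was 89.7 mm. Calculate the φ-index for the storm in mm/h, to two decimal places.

φ ≈ 6.89 mm/h

Only the 5 blocks with intensity above φ contribute runoff: 13.3, 13.9, 24.3, 13.5, 14.3 mm/h.
Σ(I−φ)·Δt = d  ⇒  (13.3+13.9+24.3+13.5+14.3 − 5φ)·2 = 89.7
φ = (79.30 − 89.7/2) / 5 = 6.89 mm/h.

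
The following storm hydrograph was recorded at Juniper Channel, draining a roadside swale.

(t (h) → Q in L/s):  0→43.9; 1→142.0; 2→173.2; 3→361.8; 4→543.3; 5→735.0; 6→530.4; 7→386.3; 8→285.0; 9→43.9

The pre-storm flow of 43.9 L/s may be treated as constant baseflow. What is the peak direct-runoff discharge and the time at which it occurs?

Subtracting baseflow gives direct-runoff ordinates: 0.0, 98.1, 129.3, 317.9, 499.4, 691.1, 486.5, 342.4, 241.1, 0.0 L/s.
The maximum is 691.1 L/s, occurring at the reading for t = 5 h.

Q_p = 691.1 L/s at t = 5 h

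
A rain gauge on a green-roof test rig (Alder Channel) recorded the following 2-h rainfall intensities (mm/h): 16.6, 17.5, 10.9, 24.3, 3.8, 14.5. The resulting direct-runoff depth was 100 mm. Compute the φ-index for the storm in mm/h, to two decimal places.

φ ≈ 6.76 mm/h

Only the 5 blocks with intensity above φ contribute runoff: 16.6, 17.5, 10.9, 24.3, 14.5 mm/h.
Σ(I−φ)·Δt = d  ⇒  (16.6+17.5+10.9+24.3+14.5 − 5φ)·2 = 100
φ = (83.80 − 100/2) / 5 = 6.76 mm/h.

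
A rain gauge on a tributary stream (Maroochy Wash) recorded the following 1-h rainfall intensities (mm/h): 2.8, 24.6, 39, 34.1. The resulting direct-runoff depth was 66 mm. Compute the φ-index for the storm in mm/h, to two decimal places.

φ ≈ 10.57 mm/h

Only the 3 blocks with intensity above φ contribute runoff: 24.6, 39, 34.1 mm/h.
Σ(I−φ)·Δt = d  ⇒  (24.6+39+34.1 − 3φ)·1 = 66
φ = (97.70 − 66/1) / 3 = 10.57 mm/h.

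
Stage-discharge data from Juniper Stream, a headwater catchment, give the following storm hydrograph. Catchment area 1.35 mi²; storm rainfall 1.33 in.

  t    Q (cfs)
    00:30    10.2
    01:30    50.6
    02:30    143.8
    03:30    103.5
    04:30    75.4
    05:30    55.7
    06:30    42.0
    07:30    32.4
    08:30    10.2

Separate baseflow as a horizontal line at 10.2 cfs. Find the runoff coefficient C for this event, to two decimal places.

ΣQ_DR = 432.0 cfs; V = ΣQ_DR·Δt = 1.555 × 10^6 ft³.
Runoff depth d = V / A = 0.4959 in.
C = d / P = 0.4959 / 1.33 = 0.37.

C ≈ 0.37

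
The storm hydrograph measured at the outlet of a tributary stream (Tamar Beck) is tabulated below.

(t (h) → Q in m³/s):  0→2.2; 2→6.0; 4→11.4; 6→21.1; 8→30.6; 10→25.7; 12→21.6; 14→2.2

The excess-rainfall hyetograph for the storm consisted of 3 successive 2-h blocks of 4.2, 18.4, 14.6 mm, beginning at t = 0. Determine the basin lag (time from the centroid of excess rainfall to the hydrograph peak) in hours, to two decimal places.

Centroid of excess rainfall: t_c = Σ P_i·t̄_i / ΣP_i = 3.5591 h (block centres at 1, 3, 5 h).
Hydrograph peak occurs at t = 8 h, so basin lag t_L = 8 − 3.5591 = 4.44 h.

t_L ≈ 4.44 h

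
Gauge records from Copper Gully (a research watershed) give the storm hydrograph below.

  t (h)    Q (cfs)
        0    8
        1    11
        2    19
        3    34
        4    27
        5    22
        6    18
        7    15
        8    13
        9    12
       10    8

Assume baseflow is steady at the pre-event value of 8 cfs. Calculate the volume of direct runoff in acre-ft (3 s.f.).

V ≈ 8.18 acre-ft

Direct-runoff ordinates (Q − Q_b): 0.0, 3.0, 11.0, 26.0, 19.0, 14.0, 10.0, 7.0, 5.0, 4.0, 0.0 cfs.
ΣQ_DR = 99.00 cfs.
With Δt = 1 h = 3600 s, V = ΣQ_DR · Δt = 99.00 × 3600 = 3.56 × 10^5 ft³ = 8.18 acre-ft.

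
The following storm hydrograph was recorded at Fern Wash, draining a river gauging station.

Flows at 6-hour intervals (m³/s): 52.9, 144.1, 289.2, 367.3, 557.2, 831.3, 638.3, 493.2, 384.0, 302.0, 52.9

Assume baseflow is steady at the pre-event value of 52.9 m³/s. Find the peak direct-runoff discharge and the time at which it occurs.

Q_p = 778.4 m³/s at t = 30 h

Subtracting baseflow gives direct-runoff ordinates: 0.0, 91.2, 236.3, 314.4, 504.3, 778.4, 585.4, 440.3, 331.1, 249.1, 0.0 m³/s.
The maximum is 778.4 m³/s, occurring at the reading for t = 30 h.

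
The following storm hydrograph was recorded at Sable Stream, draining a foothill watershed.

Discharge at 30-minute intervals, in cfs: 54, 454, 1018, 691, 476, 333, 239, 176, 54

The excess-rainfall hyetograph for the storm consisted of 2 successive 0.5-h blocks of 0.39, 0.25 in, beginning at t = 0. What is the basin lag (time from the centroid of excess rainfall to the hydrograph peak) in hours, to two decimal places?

t_L ≈ 0.55 h

Centroid of excess rainfall: t_c = Σ P_i·t̄_i / ΣP_i = 0.4453 h (block centres at 0.25, 0.75 h).
Hydrograph peak occurs at t = 1 h, so basin lag t_L = 1 − 0.4453 = 0.55 h.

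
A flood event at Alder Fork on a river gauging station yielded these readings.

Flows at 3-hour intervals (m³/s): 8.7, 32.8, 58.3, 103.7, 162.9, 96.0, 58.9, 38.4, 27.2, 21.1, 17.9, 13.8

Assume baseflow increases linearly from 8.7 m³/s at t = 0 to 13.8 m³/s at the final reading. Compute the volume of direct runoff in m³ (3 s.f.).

V ≈ 5.45 × 10^6 m³

Direct-runoff ordinates (Q − Q_b): 0.00, 23.64, 48.67, 93.61, 152.35, 84.98, 47.42, 26.45, 14.79, 8.23, 4.56, 0.00 m³/s.
ΣQ_DR = 504.7 m³/s.
With Δt = 3 h = 10800 s, V = ΣQ_DR · Δt = 504.7 × 10800 = 5.45 × 10^6 m³.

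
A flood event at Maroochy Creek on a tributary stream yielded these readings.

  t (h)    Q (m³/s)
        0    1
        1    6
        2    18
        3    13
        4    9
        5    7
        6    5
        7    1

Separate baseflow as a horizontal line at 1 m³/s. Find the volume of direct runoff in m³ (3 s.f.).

Direct-runoff ordinates (Q − Q_b): 0.0, 5.0, 17.0, 12.0, 8.0, 6.0, 4.0, 0.0 m³/s.
ΣQ_DR = 52.00 m³/s.
With Δt = 1 h = 3600 s, V = ΣQ_DR · Δt = 52.00 × 3600 = 1.87 × 10^5 m³.

V ≈ 1.87 × 10^5 m³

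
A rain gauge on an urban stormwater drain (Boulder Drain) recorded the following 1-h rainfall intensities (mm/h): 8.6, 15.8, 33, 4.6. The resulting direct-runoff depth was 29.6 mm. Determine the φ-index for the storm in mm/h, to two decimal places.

Only the 2 blocks with intensity above φ contribute runoff: 15.8, 33 mm/h.
Σ(I−φ)·Δt = d  ⇒  (15.8+33 − 2φ)·1 = 29.6
φ = (48.80 − 29.6/1) / 2 = 9.60 mm/h.

φ ≈ 9.60 mm/h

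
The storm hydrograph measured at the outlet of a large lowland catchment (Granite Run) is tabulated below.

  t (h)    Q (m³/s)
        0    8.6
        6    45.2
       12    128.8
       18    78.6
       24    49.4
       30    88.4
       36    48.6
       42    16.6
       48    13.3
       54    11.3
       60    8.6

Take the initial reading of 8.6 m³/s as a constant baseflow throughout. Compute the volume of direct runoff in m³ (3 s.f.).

Direct-runoff ordinates (Q − Q_b): 0.0, 36.6, 120.2, 70.0, 40.8, 79.8, 40.0, 8.0, 4.7, 2.7, 0.0 m³/s.
ΣQ_DR = 402.8 m³/s.
With Δt = 6 h = 21600 s, V = ΣQ_DR · Δt = 402.8 × 21600 = 8.70 × 10^6 m³.

V ≈ 8.70 × 10^6 m³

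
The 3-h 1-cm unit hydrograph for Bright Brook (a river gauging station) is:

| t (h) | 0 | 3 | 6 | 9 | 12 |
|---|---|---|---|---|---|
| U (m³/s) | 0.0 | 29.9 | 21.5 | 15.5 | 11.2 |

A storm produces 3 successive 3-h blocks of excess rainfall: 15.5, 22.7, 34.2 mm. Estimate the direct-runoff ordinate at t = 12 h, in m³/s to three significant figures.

By discrete convolution, Q_j = Σ (P_i / 10 mm) · U_{j−i}.
At t = 12 h (j=4): Q = (15.5/10)·11.2 + (22.7/10)·15.5 + (34.2/10)·21.5 = 126 m³/s.

Q ≈ 126 m³/s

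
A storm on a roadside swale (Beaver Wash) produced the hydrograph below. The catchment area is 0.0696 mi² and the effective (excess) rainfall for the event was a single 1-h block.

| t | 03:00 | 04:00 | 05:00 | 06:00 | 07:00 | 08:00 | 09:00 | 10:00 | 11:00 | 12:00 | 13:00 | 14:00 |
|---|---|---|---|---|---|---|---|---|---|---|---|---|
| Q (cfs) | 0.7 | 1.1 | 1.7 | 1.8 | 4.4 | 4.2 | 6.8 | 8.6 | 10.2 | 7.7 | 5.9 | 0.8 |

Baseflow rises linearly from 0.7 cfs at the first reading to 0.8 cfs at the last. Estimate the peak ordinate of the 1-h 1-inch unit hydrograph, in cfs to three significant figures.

U_p ≈ 9.43 cfs

Direct runoff: 0.00, 0.39, 0.98, 1.07, 3.66, 3.45, 6.05, 7.84, 9.43, 6.92, 5.11, 0.00 cfs; ΣQ_DR = 44.90 cfs, peak = 9.43 cfs.
Runoff depth d = ΣQ_DR·Δt / A = 44.90 × 3600 / (0.0696 mi²) = 0.9997 in.
The 1-inch UH is the DRH scaled by (1 in)/d, so U_p = 9.43 × 1/0.9997 = 9.43 cfs.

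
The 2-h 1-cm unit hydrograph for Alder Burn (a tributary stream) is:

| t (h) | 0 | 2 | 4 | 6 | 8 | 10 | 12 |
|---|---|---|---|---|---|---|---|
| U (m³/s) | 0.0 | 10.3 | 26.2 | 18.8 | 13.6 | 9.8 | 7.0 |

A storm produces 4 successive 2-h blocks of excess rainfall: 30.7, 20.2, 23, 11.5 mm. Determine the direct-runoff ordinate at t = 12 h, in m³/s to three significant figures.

Q ≈ 94.2 m³/s

By discrete convolution, Q_j = Σ (P_i / 10 mm) · U_{j−i}.
At t = 12 h (j=6): Q = (30.7/10)·7.0 + (20.2/10)·9.8 + (23/10)·13.6 + (11.5/10)·18.8 = 94.2 m³/s.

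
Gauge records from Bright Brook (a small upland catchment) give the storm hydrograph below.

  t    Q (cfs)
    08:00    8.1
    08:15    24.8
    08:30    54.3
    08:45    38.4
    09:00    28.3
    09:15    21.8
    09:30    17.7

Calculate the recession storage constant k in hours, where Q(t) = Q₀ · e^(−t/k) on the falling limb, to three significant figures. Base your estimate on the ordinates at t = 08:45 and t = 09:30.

k ≈ 0.968 h

On the falling limb, Q drops from 38.4 to 17.7 cfs between t = 08:45 and t = 09:30 (Δt = 0.75 h).
k = −Δt / ln(Q₂/Q₁) = −0.75 / ln(17.7/38.4) = 0.968 h.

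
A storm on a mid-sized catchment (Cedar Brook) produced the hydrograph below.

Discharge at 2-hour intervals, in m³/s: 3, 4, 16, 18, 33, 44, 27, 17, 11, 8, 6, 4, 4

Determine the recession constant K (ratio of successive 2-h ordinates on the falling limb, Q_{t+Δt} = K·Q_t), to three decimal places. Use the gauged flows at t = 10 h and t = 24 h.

Using the recession-limb readings at t = 10 h and t = 24 h: Q falls from 44 to 4 m³/s over 7 intervals.
K = (Q₂/Q₁)^(1/7) = (4/44)^(1/7) = 0.710.

K ≈ 0.710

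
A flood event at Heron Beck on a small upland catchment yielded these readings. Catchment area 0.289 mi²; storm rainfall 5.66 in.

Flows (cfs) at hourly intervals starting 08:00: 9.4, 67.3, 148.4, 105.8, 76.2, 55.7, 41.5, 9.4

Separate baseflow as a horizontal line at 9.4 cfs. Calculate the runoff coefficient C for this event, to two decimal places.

ΣQ_DR = 438.5 cfs; V = ΣQ_DR·Δt = 1.579 × 10^6 ft³.
Runoff depth d = V / A = 2.351 in.
C = d / P = 2.351 / 5.66 = 0.42.

C ≈ 0.42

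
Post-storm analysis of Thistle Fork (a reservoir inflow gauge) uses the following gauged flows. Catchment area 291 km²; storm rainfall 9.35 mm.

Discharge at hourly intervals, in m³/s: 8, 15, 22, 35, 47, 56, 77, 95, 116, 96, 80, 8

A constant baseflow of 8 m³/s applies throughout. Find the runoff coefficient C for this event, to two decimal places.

ΣQ_DR = 559.0 m³/s; V = ΣQ_DR·Δt = 2.012 × 10^6 m³.
Runoff depth d = V / A = 6.915 mm.
C = d / P = 6.915 / 9.35 = 0.74.

C ≈ 0.74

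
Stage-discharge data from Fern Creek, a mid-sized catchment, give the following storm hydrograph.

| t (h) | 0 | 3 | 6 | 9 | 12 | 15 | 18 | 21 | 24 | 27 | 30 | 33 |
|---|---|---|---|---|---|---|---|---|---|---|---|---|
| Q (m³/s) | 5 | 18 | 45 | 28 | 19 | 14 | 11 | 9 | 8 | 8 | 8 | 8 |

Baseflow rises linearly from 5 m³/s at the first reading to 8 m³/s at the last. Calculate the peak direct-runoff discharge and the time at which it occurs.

Q_p = 39.45 m³/s at t = 6 h

Subtracting baseflow gives direct-runoff ordinates: 0.00, 12.73, 39.45, 22.18, 12.91, 7.64, 4.36, 2.09, 0.82, 0.55, 0.27, 0.00 m³/s.
The maximum is 39.45 m³/s, occurring at the reading for t = 6 h.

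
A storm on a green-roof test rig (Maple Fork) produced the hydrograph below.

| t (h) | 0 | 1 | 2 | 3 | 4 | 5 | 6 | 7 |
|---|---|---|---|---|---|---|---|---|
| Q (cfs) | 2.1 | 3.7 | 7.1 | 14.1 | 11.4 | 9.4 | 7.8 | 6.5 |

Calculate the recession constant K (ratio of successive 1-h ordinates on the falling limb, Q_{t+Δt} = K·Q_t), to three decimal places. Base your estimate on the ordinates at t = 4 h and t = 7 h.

Using the recession-limb readings at t = 4 h and t = 7 h: Q falls from 11.4 to 6.5 cfs over 3 intervals.
K = (Q₂/Q₁)^(1/3) = (6.5/11.4)^(1/3) = 0.829.

K ≈ 0.829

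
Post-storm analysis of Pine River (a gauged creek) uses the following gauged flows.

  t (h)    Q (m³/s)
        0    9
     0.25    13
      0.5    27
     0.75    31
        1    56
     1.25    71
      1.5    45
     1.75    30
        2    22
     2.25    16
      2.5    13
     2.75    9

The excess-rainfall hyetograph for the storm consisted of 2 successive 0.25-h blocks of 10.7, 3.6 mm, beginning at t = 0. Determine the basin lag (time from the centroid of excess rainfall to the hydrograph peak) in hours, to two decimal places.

Centroid of excess rainfall: t_c = Σ P_i·t̄_i / ΣP_i = 0.1879 h (block centres at 0.125, 0.375 h).
Hydrograph peak occurs at t = 1.25 h, so basin lag t_L = 1.25 − 0.1879 = 1.06 h.

t_L ≈ 1.06 h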